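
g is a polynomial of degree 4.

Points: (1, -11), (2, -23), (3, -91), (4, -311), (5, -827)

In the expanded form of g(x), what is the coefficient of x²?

-2

Write g(x) = ax^4 + bx³ + cx² + dx + e; the 5 given values yield a linear system in the 5 coefficients.
Solving, g(x) = -2x^4 + 4x³ - 2x² - 4x - 7.
The coefficient of x² is -2.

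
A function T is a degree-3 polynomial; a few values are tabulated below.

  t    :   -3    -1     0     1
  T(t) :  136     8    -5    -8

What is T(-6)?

Write T(t) = at³ + bt² + ct + d; the 4 given values yield a linear system in the 4 coefficients.
Solving, T(t) = -3t³ + 5t² - 5t - 5.
Then T(-6) = 853.

853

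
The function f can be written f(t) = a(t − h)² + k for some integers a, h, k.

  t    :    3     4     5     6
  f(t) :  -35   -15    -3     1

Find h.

6

First differences 20, 12, 4; second difference -8 = 2a, so a = -4.
Expanding, the t-coefficient is −2ah = 8h; matching it to the data gives h = 6, and then k = 1.
So f(t) = -4(t − 6)² + 1.
Hence h = 6.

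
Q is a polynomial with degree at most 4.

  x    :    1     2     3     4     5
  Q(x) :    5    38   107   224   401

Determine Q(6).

First differences: 33, 69, 117, 177. Second differences: 36, 48, 60. Third differences: 12, 12.
Level-3 differences are constant, so Q has degree 3.
Extending the table by one column gives the next first difference 249, so Q(6) = 401 + 249 = 650.

650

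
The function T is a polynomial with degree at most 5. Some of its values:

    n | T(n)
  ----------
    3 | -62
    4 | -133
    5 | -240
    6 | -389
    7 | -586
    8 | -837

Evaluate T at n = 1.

First differences: -71, -107, -149, -197, -251. Second differences: -36, -42, -48, -54. Third differences: -6, -6, -6.
Level-3 differences are constant, so T has degree 3.
Fitting a degree-3 polynomial gives T(n) = -n³ - 6n² + 8n - 5.
Then T(1) = -4.

-4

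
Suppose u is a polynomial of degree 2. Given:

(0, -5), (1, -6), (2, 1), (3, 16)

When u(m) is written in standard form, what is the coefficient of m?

-5

First differences: -1, 7, 15. Second differences: 8, 8.
Level-2 differences are constant, so u has degree 2.
Fitting a degree-2 polynomial gives u(m) = 4m² - 5m - 5.
The coefficient of m is -5.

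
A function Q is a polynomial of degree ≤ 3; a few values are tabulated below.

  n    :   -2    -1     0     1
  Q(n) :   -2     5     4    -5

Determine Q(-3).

First differences: 7, -1, -9. Second differences: -8, -8.
Level-2 differences are constant, so Q has degree 2.
Fitting a degree-2 polynomial gives Q(n) = -4n² - 5n + 4.
Then Q(-3) = -17.

-17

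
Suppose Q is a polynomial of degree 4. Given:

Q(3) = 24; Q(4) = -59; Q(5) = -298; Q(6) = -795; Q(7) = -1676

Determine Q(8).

Write Q(n) = an^4 + bn³ + cn² + dn + e; the 5 given values yield a linear system in the 5 coefficients.
Solving, Q(n) = -n^4 + n³ + 7n² + 6n - 3.
Then Q(8) = -3091.

-3091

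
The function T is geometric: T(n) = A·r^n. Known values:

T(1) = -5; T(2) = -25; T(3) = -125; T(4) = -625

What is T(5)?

Consecutive ratio: -25/(-5) = 5, and -125/(-25) = 5, so r = 5.
Then A·5^1 = -5 gives A = -1, and T(n) = -1·5^n.
T(5) = -1·5^5 = -3125.

-3125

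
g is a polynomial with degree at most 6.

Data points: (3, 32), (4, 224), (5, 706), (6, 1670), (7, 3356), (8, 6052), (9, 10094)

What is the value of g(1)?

-10

First differences: 192, 482, 964, 1686, 2696, 4042. Second differences: 290, 482, 722, 1010, 1346. Third differences: 192, 240, 288, 336. Fourth differences: 48, 48, 48.
Level-4 differences are constant, so g has degree 4.
Fitting a degree-4 polynomial gives g(n) = 2n^4 - 4n³ - n² - 3n - 4.
Then g(1) = -10.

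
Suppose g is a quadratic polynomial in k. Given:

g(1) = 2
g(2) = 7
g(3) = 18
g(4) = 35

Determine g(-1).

10

Write g(k) = ak² + bk + c; the 4 given values yield a linear system in the 3 coefficients.
Solving, g(k) = 3k² - 4k + 3.
Then g(-1) = 10.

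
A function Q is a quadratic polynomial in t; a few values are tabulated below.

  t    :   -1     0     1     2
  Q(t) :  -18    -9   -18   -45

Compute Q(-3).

First differences: 9, -9, -27. Second differences: -18, -18.
Level-2 differences are constant, so Q has degree 2.
Fitting a degree-2 polynomial gives Q(t) = -9t² - 9.
Then Q(-3) = -90.

-90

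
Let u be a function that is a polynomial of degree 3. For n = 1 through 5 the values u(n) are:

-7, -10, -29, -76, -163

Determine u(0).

First differences: -3, -19, -47, -87. Second differences: -16, -28, -40. Third differences: -12, -12.
Level-3 differences are constant, so u has degree 3.
Fitting a degree-3 polynomial gives u(n) = -2n³ + 4n² - n - 8.
Then u(0) = -8.

-8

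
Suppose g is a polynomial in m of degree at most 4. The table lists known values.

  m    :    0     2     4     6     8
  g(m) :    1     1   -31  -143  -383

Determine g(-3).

Write g(m) = am^4 + bm³ + cm² + dm + e; the 5 given values yield a linear system in the 5 coefficients.
Solving, the leading coefficient vanishes, and g(m) = -m³ + 2m² + 1.
Then g(-3) = 46.

46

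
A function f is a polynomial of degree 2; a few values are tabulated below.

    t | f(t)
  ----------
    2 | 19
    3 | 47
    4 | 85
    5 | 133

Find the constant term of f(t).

-7

Write f(t) = at² + bt + c; the 4 given values yield a linear system in the 3 coefficients.
Solving, f(t) = 5t² + 3t - 7.
The constant term is f(0) = -7.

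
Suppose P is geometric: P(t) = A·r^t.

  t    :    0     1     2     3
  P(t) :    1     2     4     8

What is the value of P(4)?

Consecutive ratio: 2/1 = 2, and 4/2 = 2, so r = 2.
Then A·2^0 = 1 gives A = 1, and P(t) = 1·2^t.
P(4) = 1·2^4 = 16.

16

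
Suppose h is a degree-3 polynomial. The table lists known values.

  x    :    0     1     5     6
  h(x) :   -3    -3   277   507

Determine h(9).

Write h(x) = ax³ + bx² + cx + d; the 4 given values yield a linear system in the 4 coefficients.
Solving, h(x) = 3x³ - 4x² + x - 3.
Then h(9) = 1869.

1869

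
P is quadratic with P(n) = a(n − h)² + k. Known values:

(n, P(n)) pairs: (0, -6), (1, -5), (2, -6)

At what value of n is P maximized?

1

First differences 1, -1; second difference -2 = 2a, so a = -1.
Expanding, the n-coefficient is −2ah = 2h; matching it to the data gives h = 1, and then k = -5.
So P(n) = -1(n − 1)² − 5.
Hence h = 1.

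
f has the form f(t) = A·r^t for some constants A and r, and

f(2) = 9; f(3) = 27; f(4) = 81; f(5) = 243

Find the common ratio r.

Consecutive ratio: 27/9 = 3, and 81/27 = 3, so r = 3.
Then A·3^2 = 9 gives A = 1, and f(t) = 1·3^t.

3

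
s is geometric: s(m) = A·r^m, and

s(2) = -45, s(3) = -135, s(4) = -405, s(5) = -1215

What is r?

3

Consecutive ratio: -135/(-45) = 3, and -405/(-135) = 3, so r = 3.
Then A·3^2 = -45 gives A = -5, and s(m) = -5·3^m.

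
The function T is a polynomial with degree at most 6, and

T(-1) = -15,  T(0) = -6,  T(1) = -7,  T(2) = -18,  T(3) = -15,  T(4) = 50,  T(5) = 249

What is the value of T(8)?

First differences: 9, -1, -11, 3, 65, 199. Second differences: -10, -10, 14, 62, 134. Third differences: 0, 24, 48, 72. Fourth differences: 24, 24, 24.
Level-4 differences are constant, so T has degree 4.
Fitting a degree-4 polynomial gives T(k) = k^4 - 2k³ - 6k² + 6k - 6.
Then T(8) = 2730.

2730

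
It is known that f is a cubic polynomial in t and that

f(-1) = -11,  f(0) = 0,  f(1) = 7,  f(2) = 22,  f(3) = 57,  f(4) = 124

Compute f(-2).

First differences: 11, 7, 15, 35, 67. Second differences: -4, 8, 20, 32. Third differences: 12, 12, 12.
Level-3 differences are constant, so f has degree 3.
Fitting a degree-3 polynomial gives f(t) = 2t³ - 2t² + 7t.
Then f(-2) = -38.

-38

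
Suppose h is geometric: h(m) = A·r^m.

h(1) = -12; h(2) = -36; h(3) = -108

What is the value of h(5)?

Consecutive ratio: -36/(-12) = 3, and -108/(-36) = 3, so r = 3.
Then A·3^1 = -12 gives A = -4, and h(m) = -4·3^m.
h(5) = -4·3^5 = -972.

-972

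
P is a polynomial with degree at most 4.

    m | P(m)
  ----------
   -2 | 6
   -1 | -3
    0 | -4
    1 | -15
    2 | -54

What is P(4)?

First differences: -9, -1, -11, -39. Second differences: 8, -10, -28. Third differences: -18, -18.
Level-3 differences are constant, so P has degree 3.
Fitting a degree-3 polynomial gives P(m) = -3m³ - 5m² - 3m - 4.
Then P(4) = -288.

-288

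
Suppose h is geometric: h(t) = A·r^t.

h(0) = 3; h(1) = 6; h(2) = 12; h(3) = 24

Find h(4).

48

Consecutive ratio: 6/3 = 2, and 12/6 = 2, so r = 2.
Then A·2^0 = 3 gives A = 3, and h(t) = 3·2^t.
h(4) = 3·2^4 = 48.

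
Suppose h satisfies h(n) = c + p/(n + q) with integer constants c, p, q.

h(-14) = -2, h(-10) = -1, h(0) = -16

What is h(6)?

(h(n) − c)(n + q) = p for each data point; the three points give a linear system in c and q, then p follows.
Solving: c = -4, q = 2, p = -24, so h(n) = -4 − 24/(n + 2).
Then h(6) = -4 − 24/8 = -7.

-7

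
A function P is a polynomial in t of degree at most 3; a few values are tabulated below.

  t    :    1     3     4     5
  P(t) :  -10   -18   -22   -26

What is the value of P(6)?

-30

Write P(t) = at³ + bt² + ct + d; the 4 given values yield a linear system in the 4 coefficients.
Solving, the top 2 coefficients vanish, and P(t) = -4t - 6.
Then P(6) = -30.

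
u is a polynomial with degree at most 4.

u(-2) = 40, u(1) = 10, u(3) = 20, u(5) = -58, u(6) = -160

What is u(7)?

-320

Write u(k) = ak^4 + bk³ + ck² + dk + e; the 5 given values yield a linear system in the 5 coefficients.
Solving, the leading coefficient vanishes, and u(k) = -2k³ + 7k² + 3k + 2.
Then u(7) = -320.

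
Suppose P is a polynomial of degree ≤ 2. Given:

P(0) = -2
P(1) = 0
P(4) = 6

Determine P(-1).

Write P(m) = am² + bm + c; the 3 given values yield a linear system in the 3 coefficients.
Solving, the leading coefficient vanishes, and P(m) = 2m - 2.
Then P(-1) = -4.

-4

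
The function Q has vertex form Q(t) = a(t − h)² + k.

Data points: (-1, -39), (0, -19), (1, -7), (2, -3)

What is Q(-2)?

First differences 20, 12, 4; second difference -8 = 2a, so a = -4.
Expanding, the t-coefficient is −2ah = 8h; matching it to the data gives h = 2, and then k = -3.
So Q(t) = -4(t − 2)² − 3.
Q(-2) = -4·(-4)² − 3 = -67.

-67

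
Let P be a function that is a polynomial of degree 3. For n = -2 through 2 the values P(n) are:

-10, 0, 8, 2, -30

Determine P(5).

First differences: 10, 8, -6, -32. Second differences: -2, -14, -26. Third differences: -12, -12.
Level-3 differences are constant, so P has degree 3.
Fitting a degree-3 polynomial gives P(n) = -2n³ - 7n² + 3n + 8.
Then P(5) = -402.

-402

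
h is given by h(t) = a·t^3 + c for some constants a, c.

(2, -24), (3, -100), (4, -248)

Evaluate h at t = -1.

From h(2) = -24 and h(3) = -100: 8a + c = -24 and 27a + c = -100.
Subtracting: 19a = -76, so a = -4; then c = -24 − (-4)·8 = 8.
So h(t) = -4t³ + 8, and h(-1) = 12.

12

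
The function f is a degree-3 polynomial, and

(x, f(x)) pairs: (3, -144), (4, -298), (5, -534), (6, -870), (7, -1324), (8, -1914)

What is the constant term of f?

6

First differences: -154, -236, -336, -454, -590. Second differences: -82, -100, -118, -136. Third differences: -18, -18, -18.
Level-3 differences are constant, so f has degree 3.
Fitting a degree-3 polynomial gives f(x) = -3x³ - 5x² - 8x + 6.
The constant term is f(0) = 6.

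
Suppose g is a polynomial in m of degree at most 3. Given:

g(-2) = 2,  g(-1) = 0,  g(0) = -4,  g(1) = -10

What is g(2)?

-18

Write g(m) = am³ + bm² + cm + d; the 4 given values yield a linear system in the 4 coefficients.
Solving, the leading coefficient vanishes, and g(m) = -m² - 5m - 4.
Then g(2) = -18.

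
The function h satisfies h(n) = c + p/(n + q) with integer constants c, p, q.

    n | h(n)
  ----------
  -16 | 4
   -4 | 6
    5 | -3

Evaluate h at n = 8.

(h(n) − c)(n + q) = p for each data point; the three points give a linear system in c and q, then p follows.
Solving: c = 3, q = -2, p = -18, so h(n) = 3 − 18/(n − 2).
Then h(8) = 3 − 18/6 = 0.

0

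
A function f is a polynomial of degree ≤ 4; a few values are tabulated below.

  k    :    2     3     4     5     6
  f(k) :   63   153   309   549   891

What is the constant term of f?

9

Write f(k) = ak^4 + bk³ + ck² + dk + e; the 5 given values yield a linear system in the 5 coefficients.
Solving, the leading coefficient vanishes, and f(k) = 3k³ + 6k² + 3k + 9.
The constant term is f(0) = 9.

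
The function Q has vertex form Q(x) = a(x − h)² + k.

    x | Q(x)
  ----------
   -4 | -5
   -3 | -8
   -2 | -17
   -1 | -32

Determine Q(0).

First differences -3, -9, -15; second difference -6 = 2a, so a = -3.
Expanding, the x-coefficient is −2ah = 6h; matching it to the data gives h = -4, and then k = -5.
So Q(x) = -3(x + 4)² − 5.
Q(0) = -3·4² − 5 = -53.

-53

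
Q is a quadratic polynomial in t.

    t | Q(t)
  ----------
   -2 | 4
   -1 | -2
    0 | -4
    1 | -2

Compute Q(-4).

First differences: -6, -2, 2. Second differences: 4, 4.
Level-2 differences are constant, so Q has degree 2.
Fitting a degree-2 polynomial gives Q(t) = 2t² - 4.
Then Q(-4) = 28.

28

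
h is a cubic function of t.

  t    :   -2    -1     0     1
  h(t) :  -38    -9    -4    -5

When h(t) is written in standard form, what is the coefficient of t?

Write h(t) = at³ + bt² + ct + d; the 4 given values yield a linear system in the 4 coefficients.
Solving, h(t) = 3t³ - 3t² - t - 4.
The coefficient of t is -1.

-1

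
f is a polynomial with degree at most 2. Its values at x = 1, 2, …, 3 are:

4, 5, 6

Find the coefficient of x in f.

1

First differences: 1, 1.
Level-1 differences are constant, so f has degree 1.
Fitting a degree-1 polynomial gives f(x) = x + 3.
The coefficient of x is 1.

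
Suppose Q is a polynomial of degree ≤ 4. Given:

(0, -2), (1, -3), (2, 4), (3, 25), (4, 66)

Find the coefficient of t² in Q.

1

First differences: -1, 7, 21, 41. Second differences: 8, 14, 20. Third differences: 6, 6.
Level-3 differences are constant, so Q has degree 3.
Fitting a degree-3 polynomial gives Q(t) = t³ + t² - 3t - 2.
The coefficient of t² is 1.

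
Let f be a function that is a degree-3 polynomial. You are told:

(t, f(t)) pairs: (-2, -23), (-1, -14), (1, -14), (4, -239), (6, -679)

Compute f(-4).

1

Write f(t) = at³ + bt² + ct + d; the 5 given values yield a linear system in the 4 coefficients.
Solving, f(t) = -2t³ - 7t² + 2t - 7.
Then f(-4) = 1.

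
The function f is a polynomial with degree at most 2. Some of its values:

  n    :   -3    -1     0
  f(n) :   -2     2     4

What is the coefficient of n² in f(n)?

0

Write f(n) = an² + bn + c; the 3 given values yield a linear system in the 3 coefficients.
Solving, the leading coefficient vanishes, and f(n) = 2n + 4.
The coefficient of n² is 0.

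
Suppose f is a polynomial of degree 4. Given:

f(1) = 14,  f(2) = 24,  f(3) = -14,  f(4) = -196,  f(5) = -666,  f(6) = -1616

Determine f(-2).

First differences: 10, -38, -182, -470, -950. Second differences: -48, -144, -288, -480. Third differences: -96, -144, -192. Fourth differences: -48, -48.
Level-4 differences are constant, so f has degree 4.
Fitting a degree-4 polynomial gives f(n) = -2n^4 + 4n³ + 2n² + 6n + 4.
Then f(-2) = -64.

-64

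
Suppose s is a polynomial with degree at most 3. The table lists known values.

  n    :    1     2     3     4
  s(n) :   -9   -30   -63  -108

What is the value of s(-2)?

Write s(n) = an³ + bn² + cn + d; the 4 given values yield a linear system in the 4 coefficients.
Solving, the leading coefficient vanishes, and s(n) = -6n² - 3n.
Then s(-2) = -18.

-18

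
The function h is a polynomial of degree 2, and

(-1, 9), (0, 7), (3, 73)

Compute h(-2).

Write h(k) = ak² + bk + c; the 3 given values yield a linear system in the 3 coefficients.
Solving, h(k) = 6k² + 4k + 7.
Then h(-2) = 23.

23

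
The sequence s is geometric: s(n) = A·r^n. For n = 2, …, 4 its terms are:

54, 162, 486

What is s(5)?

Consecutive ratio: 162/54 = 3, and 486/162 = 3, so r = 3.
Then A·3^2 = 54 gives A = 6, and s(n) = 6·3^n.
s(5) = 6·3^5 = 1458.

1458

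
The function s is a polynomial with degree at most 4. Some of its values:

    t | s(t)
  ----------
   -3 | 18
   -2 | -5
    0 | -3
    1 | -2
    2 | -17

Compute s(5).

-278

Write s(t) = at^4 + bt³ + ct² + dt + e; the 5 given values yield a linear system in the 5 coefficients.
Solving, the leading coefficient vanishes, and s(t) = -2t³ - 2t² + 5t - 3.
Then s(5) = -278.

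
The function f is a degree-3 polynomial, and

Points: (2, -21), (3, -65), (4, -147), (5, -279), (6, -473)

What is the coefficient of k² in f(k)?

First differences: -44, -82, -132, -194. Second differences: -38, -50, -62. Third differences: -12, -12.
Level-3 differences are constant, so f has degree 3.
Fitting a degree-3 polynomial gives f(k) = -2k³ - k² - k + 1.
The coefficient of k² is -1.

-1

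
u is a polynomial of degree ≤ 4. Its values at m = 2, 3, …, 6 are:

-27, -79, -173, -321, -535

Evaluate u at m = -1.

-3

Write u(m) = am^4 + bm³ + cm² + dm + e; the 5 given values yield a linear system in the 5 coefficients.
Solving, the leading coefficient vanishes, and u(m) = -2m³ - 3m² + m - 1.
Then u(-1) = -3.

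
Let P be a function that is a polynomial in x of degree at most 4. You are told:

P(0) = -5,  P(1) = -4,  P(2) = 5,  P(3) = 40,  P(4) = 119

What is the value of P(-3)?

First differences: 1, 9, 35, 79. Second differences: 8, 26, 44. Third differences: 18, 18.
Level-3 differences are constant, so P has degree 3.
Fitting a degree-3 polynomial gives P(x) = 3x³ - 5x² + 3x - 5.
Then P(-3) = -140.

-140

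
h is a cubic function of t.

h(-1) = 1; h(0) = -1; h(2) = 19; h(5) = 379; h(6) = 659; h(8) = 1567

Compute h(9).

Write h(t) = at³ + bt² + ct + d; the 6 given values yield a linear system in the 4 coefficients.
Solving, h(t) = 3t³ + t² - 4t - 1.
Then h(9) = 2231.

2231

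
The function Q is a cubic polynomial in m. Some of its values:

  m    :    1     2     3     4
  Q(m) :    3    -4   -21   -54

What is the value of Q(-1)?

Write Q(m) = am³ + bm² + cm + d; the 4 given values yield a linear system in the 4 coefficients.
Solving, Q(m) = -m³ + m² - 3m + 6.
Then Q(-1) = 11.

11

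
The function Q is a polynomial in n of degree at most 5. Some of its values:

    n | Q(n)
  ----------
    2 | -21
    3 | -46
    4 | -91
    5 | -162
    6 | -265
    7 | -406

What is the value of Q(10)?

-1117

Write Q(n) = an^5 + bn^4 + cn³ + dn² + en + p; the 6 given values yield a linear system in the 6 coefficients.
Solving, the top 2 coefficients vanish, and Q(n) = -n³ - n² - n - 7.
Then Q(10) = -1117.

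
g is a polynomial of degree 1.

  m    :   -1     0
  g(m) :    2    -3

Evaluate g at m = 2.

-13

Write g(m) = am + b; the 2 given values yield a linear system in the 2 coefficients.
Solving, g(m) = -5m - 3.
Then g(2) = -13.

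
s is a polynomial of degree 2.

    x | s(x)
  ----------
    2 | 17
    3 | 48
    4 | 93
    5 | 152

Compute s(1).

0

Write s(x) = ax² + bx + c; the 4 given values yield a linear system in the 3 coefficients.
Solving, s(x) = 7x² - 4x - 3.
Then s(1) = 0.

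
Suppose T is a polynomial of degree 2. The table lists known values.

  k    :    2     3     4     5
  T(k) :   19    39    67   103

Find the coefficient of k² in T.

First differences: 20, 28, 36. Second differences: 8, 8.
Level-2 differences are constant, so T has degree 2.
Fitting a degree-2 polynomial gives T(k) = 4k² + 3.
The coefficient of k² is 4.

4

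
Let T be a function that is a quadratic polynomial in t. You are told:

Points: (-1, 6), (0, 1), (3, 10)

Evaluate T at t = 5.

Write T(t) = at² + bt + c; the 3 given values yield a linear system in the 3 coefficients.
Solving, T(t) = 2t² - 3t + 1.
Then T(5) = 36.

36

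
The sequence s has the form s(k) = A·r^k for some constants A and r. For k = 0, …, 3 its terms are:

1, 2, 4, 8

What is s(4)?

16

Consecutive ratio: 2/1 = 2, and 4/2 = 2, so r = 2.
Then A·2^0 = 1 gives A = 1, and s(k) = 1·2^k.
s(4) = 1·2^4 = 16.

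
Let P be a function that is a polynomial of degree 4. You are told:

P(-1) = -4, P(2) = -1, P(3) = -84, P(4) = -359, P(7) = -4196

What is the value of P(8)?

-7339

Write P(m) = am^4 + bm³ + cm² + dm + e; the 5 given values yield a linear system in the 5 coefficients.
Solving, P(m) = -2m^4 + m³ + 5m² + 3m - 3.
Then P(8) = -7339.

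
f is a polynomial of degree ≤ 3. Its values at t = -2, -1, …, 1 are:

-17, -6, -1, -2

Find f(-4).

First differences: 11, 5, -1. Second differences: -6, -6.
Level-2 differences are constant, so f has degree 2.
Fitting a degree-2 polynomial gives f(t) = -3t² + 2t - 1.
Then f(-4) = -57.

-57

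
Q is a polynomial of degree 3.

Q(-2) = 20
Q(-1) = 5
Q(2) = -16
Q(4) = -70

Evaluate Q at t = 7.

-331

Write Q(t) = at³ + bt² + ct + d; the 4 given values yield a linear system in the 4 coefficients.
Solving, Q(t) = -t³ + t² - 5t - 2.
Then Q(7) = -331.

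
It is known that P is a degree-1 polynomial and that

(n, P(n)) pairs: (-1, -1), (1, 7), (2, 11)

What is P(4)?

19

Write P(n) = an + b; the 3 given values yield a linear system in the 2 coefficients.
Solving, P(n) = 4n + 3.
Then P(4) = 19.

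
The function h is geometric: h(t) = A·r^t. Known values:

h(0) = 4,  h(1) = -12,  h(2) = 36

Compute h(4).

324

Consecutive ratio: -12/4 = -3, and 36/(-12) = -3, so r = -3.
Then A·(-3)^0 = 4 gives A = 4, and h(t) = 4·(-3)^t.
h(4) = 4·(-3)^4 = 324.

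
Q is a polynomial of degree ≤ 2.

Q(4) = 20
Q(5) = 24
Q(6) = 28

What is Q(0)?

4

Write Q(k) = ak² + bk + c; the 3 given values yield a linear system in the 3 coefficients.
Solving, the leading coefficient vanishes, and Q(k) = 4k + 4.
The constant term is Q(0) = 4.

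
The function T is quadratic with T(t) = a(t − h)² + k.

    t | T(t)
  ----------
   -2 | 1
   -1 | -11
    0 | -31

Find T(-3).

5

First differences -12, -20; second difference -8 = 2a, so a = -4.
Expanding, the t-coefficient is −2ah = 8h; matching it to the data gives h = -3, and then k = 5.
So T(t) = -4(t + 3)² + 5.
T(-3) = -4·0² + 5 = 5.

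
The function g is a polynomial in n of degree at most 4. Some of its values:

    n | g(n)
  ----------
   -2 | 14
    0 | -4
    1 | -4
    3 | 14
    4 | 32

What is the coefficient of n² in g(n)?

Write g(n) = an^4 + bn³ + cn² + dn + e; the 5 given values yield a linear system in the 5 coefficients.
Solving, the top 2 coefficients vanish, and g(n) = 3n² - 3n - 4.
The coefficient of n² is 3.

3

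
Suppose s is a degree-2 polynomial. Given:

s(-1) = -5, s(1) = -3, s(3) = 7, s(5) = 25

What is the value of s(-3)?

1

Write s(x) = ax² + bx + c; the 4 given values yield a linear system in the 3 coefficients.
Solving, s(x) = x² + x - 5.
Then s(-3) = 1.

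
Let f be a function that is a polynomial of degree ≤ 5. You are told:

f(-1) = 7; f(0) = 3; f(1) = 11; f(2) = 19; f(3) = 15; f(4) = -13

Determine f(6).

-189

Write f(t) = at^5 + bt^4 + ct³ + dt² + et + p; the 6 given values yield a linear system in the 6 coefficients.
Solving, the top 2 coefficients vanish, and f(t) = -2t³ + 6t² + 4t + 3.
Then f(6) = -189.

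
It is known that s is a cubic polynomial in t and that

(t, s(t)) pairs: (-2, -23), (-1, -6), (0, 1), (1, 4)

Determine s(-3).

-56

Write s(t) = at³ + bt² + ct + d; the 4 given values yield a linear system in the 4 coefficients.
Solving, s(t) = t³ - 2t² + 4t + 1.
Then s(-3) = -56.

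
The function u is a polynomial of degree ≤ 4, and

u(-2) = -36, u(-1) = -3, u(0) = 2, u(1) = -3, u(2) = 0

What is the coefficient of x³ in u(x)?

3

Write u(x) = ax^4 + bx³ + cx² + dx + e; the 5 given values yield a linear system in the 5 coefficients.
Solving, the leading coefficient vanishes, and u(x) = 3x³ - 5x² - 3x + 2.
The coefficient of x³ is 3.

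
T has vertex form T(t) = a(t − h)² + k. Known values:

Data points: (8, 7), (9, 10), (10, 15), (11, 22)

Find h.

7

First differences 3, 5, 7; second difference 2 = 2a, so a = 1.
Expanding, the t-coefficient is −2ah = -2h; matching it to the data gives h = 7, and then k = 6.
So T(t) = 1(t − 7)² + 6.
Hence h = 7.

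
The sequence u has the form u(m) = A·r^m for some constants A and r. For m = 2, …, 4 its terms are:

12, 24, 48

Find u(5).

96

Consecutive ratio: 24/12 = 2, and 48/24 = 2, so r = 2.
Then A·2^2 = 12 gives A = 3, and u(m) = 3·2^m.
u(5) = 3·2^5 = 96.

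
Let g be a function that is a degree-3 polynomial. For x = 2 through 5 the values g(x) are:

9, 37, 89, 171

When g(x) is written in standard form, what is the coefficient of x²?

Write g(x) = ax³ + bx² + cx + d; the 4 given values yield a linear system in the 4 coefficients.
Solving, g(x) = x³ + 3x² - 6x + 1.
The coefficient of x² is 3.

3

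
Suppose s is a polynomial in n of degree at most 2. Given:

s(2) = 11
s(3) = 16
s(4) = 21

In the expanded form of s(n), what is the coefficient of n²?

0

Write s(n) = an² + bn + c; the 3 given values yield a linear system in the 3 coefficients.
Solving, the leading coefficient vanishes, and s(n) = 5n + 1.
The coefficient of n² is 0.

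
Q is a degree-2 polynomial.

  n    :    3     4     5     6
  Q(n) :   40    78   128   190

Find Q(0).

-2

First differences: 38, 50, 62. Second differences: 12, 12.
Level-2 differences are constant, so Q has degree 2.
Fitting a degree-2 polynomial gives Q(n) = 6n² - 4n - 2.
Then Q(0) = -2.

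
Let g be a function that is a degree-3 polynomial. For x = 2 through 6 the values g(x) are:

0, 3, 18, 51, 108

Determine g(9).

First differences: 3, 15, 33, 57. Second differences: 12, 18, 24. Third differences: 6, 6.
Level-3 differences are constant, so g has degree 3.
Fitting a degree-3 polynomial gives g(x) = x³ - 3x² - x + 6.
Then g(9) = 483.

483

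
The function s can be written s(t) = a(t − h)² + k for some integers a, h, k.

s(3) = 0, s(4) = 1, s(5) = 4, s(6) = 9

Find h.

3

First differences 1, 3, 5; second difference 2 = 2a, so a = 1.
Expanding, the t-coefficient is −2ah = -2h; matching it to the data gives h = 3, and then k = 0.
So s(t) = 1(t − 3)² + 0.
Hence h = 3.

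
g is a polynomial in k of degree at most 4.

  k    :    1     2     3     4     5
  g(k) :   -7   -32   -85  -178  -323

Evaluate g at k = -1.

7

Write g(k) = ak^4 + bk³ + ck² + dk + e; the 5 given values yield a linear system in the 5 coefficients.
Solving, the leading coefficient vanishes, and g(k) = -2k³ - 2k² - 5k + 2.
Then g(-1) = 7.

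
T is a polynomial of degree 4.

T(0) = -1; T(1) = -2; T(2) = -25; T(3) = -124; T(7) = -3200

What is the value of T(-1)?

Write T(k) = ak^4 + bk³ + ck² + dk + e; the 5 given values yield a linear system in the 5 coefficients.
Solving, T(k) = -k^4 - 3k³ + 5k² - 2k - 1.
Then T(-1) = 8.

8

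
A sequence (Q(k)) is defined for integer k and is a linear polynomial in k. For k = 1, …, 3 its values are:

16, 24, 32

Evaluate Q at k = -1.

First differences: 8, 8.
Level-1 differences are constant, so Q has degree 1.
Fitting a degree-1 polynomial gives Q(k) = 8k + 8.
Then Q(-1) = 0.

0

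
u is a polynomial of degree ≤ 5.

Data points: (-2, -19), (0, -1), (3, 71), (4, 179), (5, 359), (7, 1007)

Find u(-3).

Write u(m) = am^5 + bm^4 + cm³ + dm² + em + p; the 6 given values yield a linear system in the 6 coefficients.
Solving, the top 2 coefficients vanish, and u(m) = 3m³ - 3m - 1.
Then u(-3) = -73.

-73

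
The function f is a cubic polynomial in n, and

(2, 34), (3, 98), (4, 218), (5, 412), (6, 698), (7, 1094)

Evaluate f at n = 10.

3122

First differences: 64, 120, 194, 286, 396. Second differences: 56, 74, 92, 110. Third differences: 18, 18, 18.
Level-3 differences are constant, so f has degree 3.
Fitting a degree-3 polynomial gives f(n) = 3n³ + n² + 2n + 2.
Then f(10) = 3122.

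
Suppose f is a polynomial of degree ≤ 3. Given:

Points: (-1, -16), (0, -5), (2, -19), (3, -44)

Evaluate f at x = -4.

Write f(x) = ax³ + bx² + cx + d; the 4 given values yield a linear system in the 4 coefficients.
Solving, the leading coefficient vanishes, and f(x) = -6x² + 5x - 5.
Then f(-4) = -121.

-121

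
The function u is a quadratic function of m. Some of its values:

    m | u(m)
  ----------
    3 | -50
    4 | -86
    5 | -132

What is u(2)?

-24

Write u(m) = am² + bm + c; the 3 given values yield a linear system in the 3 coefficients.
Solving, u(m) = -5m² - m - 2.
Then u(2) = -24.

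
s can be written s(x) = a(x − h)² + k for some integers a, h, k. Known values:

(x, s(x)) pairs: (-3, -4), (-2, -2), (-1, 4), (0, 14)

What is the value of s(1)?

28

First differences 2, 6, 10; second difference 4 = 2a, so a = 2.
Expanding, the x-coefficient is −2ah = -4h; matching it to the data gives h = -3, and then k = -4.
So s(x) = 2(x + 3)² − 4.
s(1) = 2·4² − 4 = 28.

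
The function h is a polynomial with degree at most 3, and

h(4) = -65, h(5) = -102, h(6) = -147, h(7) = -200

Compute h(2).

Write h(k) = ak³ + bk² + ck + d; the 4 given values yield a linear system in the 4 coefficients.
Solving, the leading coefficient vanishes, and h(k) = -4k² - k + 3.
Then h(2) = -15.

-15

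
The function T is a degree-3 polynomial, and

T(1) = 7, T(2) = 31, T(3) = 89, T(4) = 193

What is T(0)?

Write T(t) = at³ + bt² + ct + d; the 4 given values yield a linear system in the 4 coefficients.
Solving, T(t) = 2t³ + 5t² - 5t + 5.
The constant term is T(0) = 5.

5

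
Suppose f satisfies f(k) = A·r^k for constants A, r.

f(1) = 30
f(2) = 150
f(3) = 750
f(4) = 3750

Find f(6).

93750

Consecutive ratio: 150/30 = 5, and 750/150 = 5, so r = 5.
Then A·5^1 = 30 gives A = 6, and f(k) = 6·5^k.
f(6) = 6·5^6 = 93750.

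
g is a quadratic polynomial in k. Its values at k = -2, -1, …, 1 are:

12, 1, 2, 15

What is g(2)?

First differences: -11, 1, 13. Second differences: 12, 12.
Level-2 differences are constant, so g has degree 2.
Fitting a degree-2 polynomial gives g(k) = 6k² + 7k + 2.
Then g(2) = 40.

40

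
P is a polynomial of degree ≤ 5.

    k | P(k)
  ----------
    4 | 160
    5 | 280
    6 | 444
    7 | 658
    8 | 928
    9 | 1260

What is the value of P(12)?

2688

First differences: 120, 164, 214, 270, 332. Second differences: 44, 50, 56, 62. Third differences: 6, 6, 6.
Level-3 differences are constant, so P has degree 3.
Fitting a degree-3 polynomial gives P(k) = k³ + 7k² - 4k.
Then P(12) = 2688.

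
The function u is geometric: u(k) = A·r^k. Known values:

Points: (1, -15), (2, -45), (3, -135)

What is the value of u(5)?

-1215

Consecutive ratio: -45/(-15) = 3, and -135/(-45) = 3, so r = 3.
Then A·3^1 = -15 gives A = -5, and u(k) = -5·3^k.
u(5) = -5·3^5 = -1215.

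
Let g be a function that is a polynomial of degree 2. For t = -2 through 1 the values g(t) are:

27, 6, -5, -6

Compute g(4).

First differences: -21, -11, -1. Second differences: 10, 10.
Level-2 differences are constant, so g has degree 2.
Fitting a degree-2 polynomial gives g(t) = 5t² - 6t - 5.
Then g(4) = 51.

51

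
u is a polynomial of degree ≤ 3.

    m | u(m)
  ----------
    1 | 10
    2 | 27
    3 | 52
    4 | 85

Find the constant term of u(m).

First differences: 17, 25, 33. Second differences: 8, 8.
Level-2 differences are constant, so u has degree 2.
Fitting a degree-2 polynomial gives u(m) = 4m² + 5m + 1.
The constant term is u(0) = 1.

1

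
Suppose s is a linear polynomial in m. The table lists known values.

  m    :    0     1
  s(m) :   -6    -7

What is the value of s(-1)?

-5

Write s(m) = am + b; the 2 given values yield a linear system in the 2 coefficients.
Solving, s(m) = -m - 6.
Then s(-1) = -5.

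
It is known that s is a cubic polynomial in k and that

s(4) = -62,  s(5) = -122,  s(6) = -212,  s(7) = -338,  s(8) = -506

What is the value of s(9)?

-722

First differences: -60, -90, -126, -168. Second differences: -30, -36, -42. Third differences: -6, -6.
Level-3 differences are constant, so s has degree 3.
Fitting a degree-3 polynomial gives s(k) = -k³ + k - 2.
Then s(9) = -722.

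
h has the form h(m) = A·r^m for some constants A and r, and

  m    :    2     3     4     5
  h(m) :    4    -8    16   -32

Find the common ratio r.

-2

Consecutive ratio: -8/4 = -2, and 16/(-8) = -2, so r = -2.
Then A·(-2)^2 = 4 gives A = 1, and h(m) = 1·(-2)^m.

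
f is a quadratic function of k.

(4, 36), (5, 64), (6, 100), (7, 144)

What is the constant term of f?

4

Write f(k) = ak² + bk + c; the 4 given values yield a linear system in the 3 coefficients.
Solving, f(k) = 4k² - 8k + 4.
The constant term is f(0) = 4.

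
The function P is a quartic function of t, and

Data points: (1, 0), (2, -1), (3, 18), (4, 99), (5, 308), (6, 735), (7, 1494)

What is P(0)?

First differences: -1, 19, 81, 209, 427, 759. Second differences: 20, 62, 128, 218, 332. Third differences: 42, 66, 90, 114. Fourth differences: 24, 24, 24.
Level-4 differences are constant, so P has degree 4.
Fitting a degree-4 polynomial gives P(t) = t^4 - 3t³ + 3t² - 4t + 3.
The constant term is P(0) = 3.

3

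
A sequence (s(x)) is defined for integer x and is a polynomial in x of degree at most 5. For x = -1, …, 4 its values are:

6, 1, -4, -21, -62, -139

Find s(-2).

Write s(x) = ax^5 + bx^4 + cx³ + dx² + ex + p; the 6 given values yield a linear system in the 6 coefficients.
Solving, the top 2 coefficients vanish, and s(x) = -2x³ - 3x + 1.
Then s(-2) = 23.

23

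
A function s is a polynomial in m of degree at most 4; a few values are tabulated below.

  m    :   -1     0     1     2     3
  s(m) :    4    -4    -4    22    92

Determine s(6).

746

Write s(m) = am^4 + bm³ + cm² + dm + e; the 5 given values yield a linear system in the 5 coefficients.
Solving, the leading coefficient vanishes, and s(m) = 3m³ + 4m² - 7m - 4.
Then s(6) = 746.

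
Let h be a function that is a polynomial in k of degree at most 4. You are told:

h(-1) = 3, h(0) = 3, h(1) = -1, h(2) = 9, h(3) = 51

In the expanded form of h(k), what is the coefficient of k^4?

0

First differences: 0, -4, 10, 42. Second differences: -4, 14, 32. Third differences: 18, 18.
Level-3 differences are constant, so h has degree 3.
Fitting a degree-3 polynomial gives h(k) = 3k³ - 2k² - 5k + 3.
The coefficient of k^4 is 0.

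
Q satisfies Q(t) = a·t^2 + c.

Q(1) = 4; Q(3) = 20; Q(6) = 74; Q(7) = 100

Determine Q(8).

130

From Q(1) = 4 and Q(3) = 20: 1a + c = 4 and 9a + c = 20.
Subtracting: 8a = 16, so a = 2; then c = 4 − 2·1 = 2.
So Q(t) = 2t² + 2, and Q(8) = 130.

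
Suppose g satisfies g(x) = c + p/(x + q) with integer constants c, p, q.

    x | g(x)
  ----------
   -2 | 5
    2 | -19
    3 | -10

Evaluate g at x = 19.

-2

(g(x) − c)(x + q) = p for each data point; the three points give a linear system in c and q, then p follows.
Solving: c = -1, q = -1, p = -18, so g(x) = -1 − 18/(x − 1).
Then g(19) = -1 − 18/18 = -2.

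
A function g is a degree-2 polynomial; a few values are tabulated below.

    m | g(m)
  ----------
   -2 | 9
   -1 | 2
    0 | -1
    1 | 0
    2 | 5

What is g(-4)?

First differences: -7, -3, 1, 5. Second differences: 4, 4, 4.
Level-2 differences are constant, so g has degree 2.
Fitting a degree-2 polynomial gives g(m) = 2m² - m - 1.
Then g(-4) = 35.

35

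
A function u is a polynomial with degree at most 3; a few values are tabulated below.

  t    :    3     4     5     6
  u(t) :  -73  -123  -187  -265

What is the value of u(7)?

-357

First differences: -50, -64, -78. Second differences: -14, -14.
Level-2 differences are constant, so u has degree 2.
Fitting a degree-2 polynomial gives u(t) = -7t² - t - 7.
Then u(7) = -357.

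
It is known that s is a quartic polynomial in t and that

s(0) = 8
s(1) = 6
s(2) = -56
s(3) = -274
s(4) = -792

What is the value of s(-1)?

Write s(t) = at^4 + bt³ + ct² + dt + e; the 5 given values yield a linear system in the 5 coefficients.
Solving, s(t) = -2t^4 - 4t³ - 4t² + 8t + 8.
Then s(-1) = -2.

-2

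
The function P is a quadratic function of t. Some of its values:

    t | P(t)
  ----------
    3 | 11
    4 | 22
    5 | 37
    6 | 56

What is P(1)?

First differences: 11, 15, 19. Second differences: 4, 4.
Level-2 differences are constant, so P has degree 2.
Fitting a degree-2 polynomial gives P(t) = 2t² - 3t + 2.
Then P(1) = 1.

1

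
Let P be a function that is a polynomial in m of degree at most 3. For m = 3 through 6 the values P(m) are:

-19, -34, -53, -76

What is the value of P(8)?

Write P(m) = am³ + bm² + cm + d; the 4 given values yield a linear system in the 4 coefficients.
Solving, the leading coefficient vanishes, and P(m) = -2m² - m + 2.
Then P(8) = -134.

-134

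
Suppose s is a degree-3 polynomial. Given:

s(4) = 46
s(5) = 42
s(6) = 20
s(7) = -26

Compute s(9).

Write s(k) = ak³ + bk² + ck + d; the 4 given values yield a linear system in the 4 coefficients.
Solving, s(k) = -k³ + 6k² + 3k + 2.
Then s(9) = -214.

-214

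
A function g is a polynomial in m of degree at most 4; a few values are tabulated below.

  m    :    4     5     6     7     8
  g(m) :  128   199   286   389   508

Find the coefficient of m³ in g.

0

First differences: 71, 87, 103, 119. Second differences: 16, 16, 16.
Level-2 differences are constant, so g has degree 2.
Fitting a degree-2 polynomial gives g(m) = 8m² - m + 4.
The coefficient of m³ is 0.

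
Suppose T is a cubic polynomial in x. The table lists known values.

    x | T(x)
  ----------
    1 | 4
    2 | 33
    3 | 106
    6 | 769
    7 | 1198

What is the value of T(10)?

Write T(x) = ax³ + bx² + cx + d; the 5 given values yield a linear system in the 4 coefficients.
Solving, T(x) = 3x³ + 4x² - 4x + 1.
Then T(10) = 3361.

3361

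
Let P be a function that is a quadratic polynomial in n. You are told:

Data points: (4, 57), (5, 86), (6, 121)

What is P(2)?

Write P(n) = an² + bn + c; the 3 given values yield a linear system in the 3 coefficients.
Solving, P(n) = 3n² + 2n + 1.
Then P(2) = 17.

17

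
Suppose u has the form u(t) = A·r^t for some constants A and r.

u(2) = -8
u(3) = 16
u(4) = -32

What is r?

Consecutive ratio: 16/(-8) = -2, and -32/16 = -2, so r = -2.
Then A·(-2)^2 = -8 gives A = -2, and u(t) = -2·(-2)^t.

-2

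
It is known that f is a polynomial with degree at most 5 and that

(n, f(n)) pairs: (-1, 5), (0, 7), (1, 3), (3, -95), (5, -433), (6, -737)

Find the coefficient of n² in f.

Write f(n) = an^5 + bn^4 + cn³ + dn² + en + p; the 6 given values yield a linear system in the 6 coefficients.
Solving, the top 2 coefficients vanish, and f(n) = -3n³ - 3n² + 2n + 7.
The coefficient of n² is -3.

-3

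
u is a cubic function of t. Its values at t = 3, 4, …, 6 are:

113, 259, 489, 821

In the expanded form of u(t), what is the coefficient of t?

Write u(t) = at³ + bt² + ct + d; the 4 given values yield a linear system in the 4 coefficients.
Solving, u(t) = 3t³ + 6t² - 7t - 1.
The coefficient of t is -7.

-7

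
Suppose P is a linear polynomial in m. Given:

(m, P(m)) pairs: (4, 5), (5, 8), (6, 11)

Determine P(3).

First differences: 3, 3.
Level-1 differences are constant, so P has degree 1.
Fitting a degree-1 polynomial gives P(m) = 3m - 7.
Then P(3) = 2.

2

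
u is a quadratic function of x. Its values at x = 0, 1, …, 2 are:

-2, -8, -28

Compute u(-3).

-68

Write u(x) = ax² + bx + c; the 3 given values yield a linear system in the 3 coefficients.
Solving, u(x) = -7x² + x - 2.
Then u(-3) = -68.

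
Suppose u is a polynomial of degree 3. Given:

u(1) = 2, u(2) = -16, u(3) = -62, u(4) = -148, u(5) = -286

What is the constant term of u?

First differences: -18, -46, -86, -138. Second differences: -28, -40, -52. Third differences: -12, -12.
Level-3 differences are constant, so u has degree 3.
Fitting a degree-3 polynomial gives u(x) = -2x³ - 2x² + 2x + 4.
The constant term is u(0) = 4.

4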